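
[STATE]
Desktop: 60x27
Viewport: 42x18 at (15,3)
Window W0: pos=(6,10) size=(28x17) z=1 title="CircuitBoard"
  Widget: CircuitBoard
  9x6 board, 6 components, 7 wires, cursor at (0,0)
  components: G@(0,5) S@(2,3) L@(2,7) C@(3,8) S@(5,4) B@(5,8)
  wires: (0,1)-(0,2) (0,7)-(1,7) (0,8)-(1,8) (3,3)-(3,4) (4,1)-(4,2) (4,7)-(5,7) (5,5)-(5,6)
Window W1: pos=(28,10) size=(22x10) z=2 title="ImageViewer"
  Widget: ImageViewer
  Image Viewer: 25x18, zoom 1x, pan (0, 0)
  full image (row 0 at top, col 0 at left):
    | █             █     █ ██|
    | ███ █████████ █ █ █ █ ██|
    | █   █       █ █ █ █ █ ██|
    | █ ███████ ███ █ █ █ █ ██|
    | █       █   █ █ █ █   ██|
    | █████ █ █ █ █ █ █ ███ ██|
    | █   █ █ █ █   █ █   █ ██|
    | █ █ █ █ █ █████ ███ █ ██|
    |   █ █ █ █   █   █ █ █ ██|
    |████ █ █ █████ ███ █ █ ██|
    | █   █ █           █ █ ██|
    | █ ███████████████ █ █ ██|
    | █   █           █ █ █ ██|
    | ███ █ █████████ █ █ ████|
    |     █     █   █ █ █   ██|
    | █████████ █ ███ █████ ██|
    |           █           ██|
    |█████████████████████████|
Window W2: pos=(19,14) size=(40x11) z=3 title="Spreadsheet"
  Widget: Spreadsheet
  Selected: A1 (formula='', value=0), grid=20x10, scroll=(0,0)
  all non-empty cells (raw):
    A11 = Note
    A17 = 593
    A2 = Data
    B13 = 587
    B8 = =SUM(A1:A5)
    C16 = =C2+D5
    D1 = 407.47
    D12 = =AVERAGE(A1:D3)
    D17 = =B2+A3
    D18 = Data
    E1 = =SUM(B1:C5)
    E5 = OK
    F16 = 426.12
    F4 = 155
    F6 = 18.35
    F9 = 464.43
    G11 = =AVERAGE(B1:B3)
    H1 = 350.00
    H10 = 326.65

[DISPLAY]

                                          
                                          
                                          
                                          
                                          
                                          
                                          
━━━━━━━━━━━━━┏━━━━━━━━━━━━━━━━━━━━┓       
Board        ┃ ImageViewer        ┃       
─────────────┠────────────────────┨       
 3 4 5 6 7 8 ┃ █             █    ┃       
· ─ ┏━━━━━━━━━━━━━━━━━━━━━━━━━━━━━━━━━━━━━
    ┃ Spreadsheet                         
    ┠─────────────────────────────────────
    ┃A1:                                  
    ┃       A       B       C       D     
    ┃-------------------------------------
    ┃  1      [0]       0       0  407.47 


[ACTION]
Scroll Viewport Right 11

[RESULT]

                                          
                                          
                                          
                                          
                                          
                                          
                                          
━━━━━━━━━━┏━━━━━━━━━━━━━━━━━━━━┓          
rd        ┃ ImageViewer        ┃          
──────────┠────────────────────┨          
4 5 6 7 8 ┃ █             █    ┃          
 ┏━━━━━━━━━━━━━━━━━━━━━━━━━━━━━━━━━━━━━━┓ 
 ┃ Spreadsheet                          ┃ 
 ┠──────────────────────────────────────┨ 
 ┃A1:                                   ┃ 
 ┃       A       B       C       D      ┃ 
 ┃--------------------------------------┃ 
 ┃  1      [0]       0       0  407.47  ┃ 


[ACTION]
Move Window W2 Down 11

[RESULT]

                                          
                                          
                                          
                                          
                                          
                                          
                                          
━━━━━━━━━━┏━━━━━━━━━━━━━━━━━━━━┓          
rd        ┃ ImageViewer        ┃          
──────────┠────────────────────┨          
4 5 6 7 8 ┃ █             █    ┃          
 ·        ┃ ███ █████████ █ █ █┃          
          ┃ █   █       █ █ █ █┃          
 ┏━━━━━━━━━━━━━━━━━━━━━━━━━━━━━━━━━━━━━━┓ 
 ┃ Spreadsheet                          ┃ 
 ┠──────────────────────────────────────┨ 
 ┃A1:                                   ┃ 
 ┃       A       B       C       D      ┃ 


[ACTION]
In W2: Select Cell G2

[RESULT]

                                          
                                          
                                          
                                          
                                          
                                          
                                          
━━━━━━━━━━┏━━━━━━━━━━━━━━━━━━━━┓          
rd        ┃ ImageViewer        ┃          
──────────┠────────────────────┨          
4 5 6 7 8 ┃ █             █    ┃          
 ·        ┃ ███ █████████ █ █ █┃          
          ┃ █   █       █ █ █ █┃          
 ┏━━━━━━━━━━━━━━━━━━━━━━━━━━━━━━━━━━━━━━┓ 
 ┃ Spreadsheet                          ┃ 
 ┠──────────────────────────────────────┨ 
 ┃G2:                                   ┃ 
 ┃       A       B       C       D      ┃ 


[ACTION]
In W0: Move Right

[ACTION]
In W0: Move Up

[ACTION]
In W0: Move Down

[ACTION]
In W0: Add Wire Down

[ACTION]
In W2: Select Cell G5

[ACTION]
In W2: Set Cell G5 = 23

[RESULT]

                                          
                                          
                                          
                                          
                                          
                                          
                                          
━━━━━━━━━━┏━━━━━━━━━━━━━━━━━━━━┓          
rd        ┃ ImageViewer        ┃          
──────────┠────────────────────┨          
4 5 6 7 8 ┃ █             █    ┃          
 ·        ┃ ███ █████████ █ █ █┃          
          ┃ █   █       █ █ █ █┃          
 ┏━━━━━━━━━━━━━━━━━━━━━━━━━━━━━━━━━━━━━━┓ 
 ┃ Spreadsheet                          ┃ 
 ┠──────────────────────────────────────┨ 
 ┃G5: 23                                ┃ 
 ┃       A       B       C       D      ┃ 


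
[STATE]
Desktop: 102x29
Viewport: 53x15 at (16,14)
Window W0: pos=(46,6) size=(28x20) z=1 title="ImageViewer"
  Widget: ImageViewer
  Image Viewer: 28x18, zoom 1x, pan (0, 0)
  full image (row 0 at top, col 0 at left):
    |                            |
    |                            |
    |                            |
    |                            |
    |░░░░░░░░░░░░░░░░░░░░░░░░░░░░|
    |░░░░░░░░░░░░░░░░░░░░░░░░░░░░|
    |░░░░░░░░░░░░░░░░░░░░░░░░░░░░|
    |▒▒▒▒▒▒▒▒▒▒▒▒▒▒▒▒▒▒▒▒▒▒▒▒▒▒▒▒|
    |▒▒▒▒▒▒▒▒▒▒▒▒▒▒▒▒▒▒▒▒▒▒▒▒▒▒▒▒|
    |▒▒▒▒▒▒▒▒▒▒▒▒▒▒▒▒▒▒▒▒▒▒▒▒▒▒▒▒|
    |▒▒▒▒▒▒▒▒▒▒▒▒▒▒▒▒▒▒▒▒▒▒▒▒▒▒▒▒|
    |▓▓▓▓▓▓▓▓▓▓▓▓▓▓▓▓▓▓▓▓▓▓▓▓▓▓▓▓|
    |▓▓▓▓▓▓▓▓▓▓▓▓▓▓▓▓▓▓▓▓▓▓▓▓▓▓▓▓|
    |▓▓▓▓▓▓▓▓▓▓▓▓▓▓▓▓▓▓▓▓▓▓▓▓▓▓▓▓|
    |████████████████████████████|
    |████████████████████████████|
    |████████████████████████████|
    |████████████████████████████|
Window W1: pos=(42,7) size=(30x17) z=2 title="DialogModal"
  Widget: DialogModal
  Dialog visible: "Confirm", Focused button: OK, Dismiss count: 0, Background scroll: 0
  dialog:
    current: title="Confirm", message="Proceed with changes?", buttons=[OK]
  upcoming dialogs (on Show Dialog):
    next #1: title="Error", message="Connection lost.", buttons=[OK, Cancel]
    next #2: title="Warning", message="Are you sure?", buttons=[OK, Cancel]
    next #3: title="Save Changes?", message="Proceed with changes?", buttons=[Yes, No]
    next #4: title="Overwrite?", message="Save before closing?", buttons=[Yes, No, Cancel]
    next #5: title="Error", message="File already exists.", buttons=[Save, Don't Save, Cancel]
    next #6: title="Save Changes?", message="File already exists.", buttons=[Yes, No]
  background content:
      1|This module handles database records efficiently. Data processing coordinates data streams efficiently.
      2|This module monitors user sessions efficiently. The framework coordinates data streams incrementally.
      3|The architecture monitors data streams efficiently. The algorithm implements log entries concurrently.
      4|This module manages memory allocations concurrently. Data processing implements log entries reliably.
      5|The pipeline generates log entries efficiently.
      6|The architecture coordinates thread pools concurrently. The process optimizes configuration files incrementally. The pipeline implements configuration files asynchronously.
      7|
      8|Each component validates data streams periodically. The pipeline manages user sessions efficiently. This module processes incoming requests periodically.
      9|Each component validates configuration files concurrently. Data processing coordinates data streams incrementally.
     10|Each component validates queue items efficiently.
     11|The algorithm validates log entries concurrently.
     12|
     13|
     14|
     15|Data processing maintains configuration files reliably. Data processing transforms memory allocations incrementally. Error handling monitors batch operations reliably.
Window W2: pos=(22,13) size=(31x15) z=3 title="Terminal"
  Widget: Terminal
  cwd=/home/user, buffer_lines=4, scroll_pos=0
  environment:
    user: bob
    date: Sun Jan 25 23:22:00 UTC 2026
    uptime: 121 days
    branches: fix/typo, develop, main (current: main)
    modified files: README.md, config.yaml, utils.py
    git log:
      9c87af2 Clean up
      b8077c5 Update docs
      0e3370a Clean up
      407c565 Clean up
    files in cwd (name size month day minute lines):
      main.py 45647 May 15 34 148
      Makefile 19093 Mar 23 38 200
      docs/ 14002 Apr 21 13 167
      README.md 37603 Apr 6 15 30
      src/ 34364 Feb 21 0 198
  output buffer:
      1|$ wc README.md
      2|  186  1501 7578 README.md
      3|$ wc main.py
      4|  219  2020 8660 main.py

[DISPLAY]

      ┃ Terminal                    ┃───────────────┐
      ┠─────────────────────────────┨Confirm        │
      ┃$ wc README.md               ┃ with changes? │
      ┃  186  1501 7578 README.md   ┃  [OK]         │
      ┃$ wc main.py                 ┃───────────────┘
      ┃  219  2020 8660 main.py     ┃nent validates q
      ┃$ █                          ┃thm validates lo
      ┃                             ┃                
      ┃                             ┃                
      ┃                             ┃━━━━━━━━━━━━━━━━
      ┃                             ┃████████████████
      ┃                             ┃━━━━━━━━━━━━━━━━
      ┃                             ┃                
      ┗━━━━━━━━━━━━━━━━━━━━━━━━━━━━━┛                
                                                     


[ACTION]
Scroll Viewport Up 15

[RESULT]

                                                     
                                                     
                                                     
                                                     
                                                     
                                                     
                              ┏━━━━━━━━━━━━━━━━━━━━━━
                          ┏━━━━━━━━━━━━━━━━━━━━━━━━━━
                          ┃ DialogModal              
                          ┠──────────────────────────
                          ┃This module handles databa
                          ┃This module monitors user 
                          ┃The architecture monitors 
      ┏━━━━━━━━━━━━━━━━━━━━━━━━━━━━━┓e manages memory
      ┃ Terminal                    ┃───────────────┐


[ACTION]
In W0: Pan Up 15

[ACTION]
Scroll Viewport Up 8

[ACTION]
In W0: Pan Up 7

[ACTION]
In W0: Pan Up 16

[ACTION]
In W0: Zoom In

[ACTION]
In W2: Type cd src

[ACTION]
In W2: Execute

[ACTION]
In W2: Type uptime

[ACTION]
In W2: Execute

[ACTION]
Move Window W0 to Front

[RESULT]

                                                     
                                                     
                                                     
                                                     
                                                     
                                                     
                              ┏━━━━━━━━━━━━━━━━━━━━━━
                          ┏━━━┃ ImageViewer          
                          ┃ Di┠──────────────────────
                          ┠───┃                      
                          ┃Thi┃                      
                          ┃Thi┃                      
                          ┃The┃                      
      ┏━━━━━━━━━━━━━━━━━━━━━━━┃                      
      ┃ Terminal              ┃                      


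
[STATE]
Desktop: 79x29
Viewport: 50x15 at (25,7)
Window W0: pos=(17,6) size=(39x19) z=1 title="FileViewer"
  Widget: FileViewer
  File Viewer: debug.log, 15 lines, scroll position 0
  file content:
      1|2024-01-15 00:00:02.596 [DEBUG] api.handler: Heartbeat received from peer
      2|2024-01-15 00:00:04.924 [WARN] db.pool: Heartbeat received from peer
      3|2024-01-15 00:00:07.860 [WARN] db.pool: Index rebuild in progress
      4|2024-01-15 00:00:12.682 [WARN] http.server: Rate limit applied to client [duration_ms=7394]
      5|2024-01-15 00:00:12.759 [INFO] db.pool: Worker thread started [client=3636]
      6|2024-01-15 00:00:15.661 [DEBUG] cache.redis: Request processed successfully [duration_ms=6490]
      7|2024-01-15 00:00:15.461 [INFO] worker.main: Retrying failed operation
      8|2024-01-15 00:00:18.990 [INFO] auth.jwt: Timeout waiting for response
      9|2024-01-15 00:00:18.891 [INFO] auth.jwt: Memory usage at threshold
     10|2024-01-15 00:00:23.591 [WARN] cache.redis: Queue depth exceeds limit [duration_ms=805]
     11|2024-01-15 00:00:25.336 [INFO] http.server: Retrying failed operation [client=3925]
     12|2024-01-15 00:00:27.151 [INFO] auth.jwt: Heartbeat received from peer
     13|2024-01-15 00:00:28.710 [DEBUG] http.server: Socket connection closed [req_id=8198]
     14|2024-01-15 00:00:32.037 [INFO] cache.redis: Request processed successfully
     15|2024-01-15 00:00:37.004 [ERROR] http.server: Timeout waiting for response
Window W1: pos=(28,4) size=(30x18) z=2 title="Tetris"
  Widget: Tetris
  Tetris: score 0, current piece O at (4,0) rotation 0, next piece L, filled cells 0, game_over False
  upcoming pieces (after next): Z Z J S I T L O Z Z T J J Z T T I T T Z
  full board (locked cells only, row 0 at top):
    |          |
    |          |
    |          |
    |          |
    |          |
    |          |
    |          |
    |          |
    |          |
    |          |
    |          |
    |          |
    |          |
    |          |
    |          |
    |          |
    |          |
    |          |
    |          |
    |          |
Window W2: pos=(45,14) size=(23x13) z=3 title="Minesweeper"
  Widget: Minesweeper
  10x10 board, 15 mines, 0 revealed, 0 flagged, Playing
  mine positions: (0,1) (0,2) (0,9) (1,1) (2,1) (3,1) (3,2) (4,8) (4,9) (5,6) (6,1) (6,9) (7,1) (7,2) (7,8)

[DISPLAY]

ewe┃          │Next:            ┃                 
───┃          │  ▒              ┃                 
-15┃          │▒▒▒              ┃                 
-15┃          │                 ┃                 
-15┃          │                 ┃                 
-15┃          │                 ┃                 
-15┃          │Score:           ┃                 
-15┃          │0    ┏━━━━━━━━━━━━━━━━━━━━━┓       
-15┃          │     ┃ Minesweeper         ┃       
-15┃          │     ┠─────────────────────┨       
-15┃          │     ┃■■■■■■■■■■           ┃       
-15┃          │     ┃■■■■■■■■■■           ┃       
-15┃          │     ┃■■■■■■■■■■           ┃       
-15┃          │     ┃■■■■■■■■■■           ┃       
-15┗━━━━━━━━━━━━━━━━┃■■■■■■■■■■           ┃       


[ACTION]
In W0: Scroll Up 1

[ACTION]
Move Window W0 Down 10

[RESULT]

   ┃          │Next:            ┃                 
   ┃          │  ▒              ┃                 
   ┃          │▒▒▒              ┃                 
━━━┃          │                 ┃                 
ewe┃          │                 ┃                 
───┃          │                 ┃                 
-15┃          │Score:           ┃                 
-15┃          │0    ┏━━━━━━━━━━━━━━━━━━━━━┓       
-15┃          │     ┃ Minesweeper         ┃       
-15┃          │     ┠─────────────────────┨       
-15┃          │     ┃■■■■■■■■■■           ┃       
-15┃          │     ┃■■■■■■■■■■           ┃       
-15┃          │     ┃■■■■■■■■■■           ┃       
-15┃          │     ┃■■■■■■■■■■           ┃       
-15┗━━━━━━━━━━━━━━━━┃■■■■■■■■■■           ┃       


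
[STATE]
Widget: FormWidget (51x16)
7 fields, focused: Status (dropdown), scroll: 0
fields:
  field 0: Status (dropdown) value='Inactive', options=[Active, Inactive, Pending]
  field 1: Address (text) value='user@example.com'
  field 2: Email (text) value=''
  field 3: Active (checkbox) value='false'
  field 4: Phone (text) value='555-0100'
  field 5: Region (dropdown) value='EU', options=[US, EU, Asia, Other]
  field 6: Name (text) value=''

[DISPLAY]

> Status:     [Inactive                          ▼]
  Address:    [user@example.com                   ]
  Email:      [                                   ]
  Active:     [ ]                                  
  Phone:      [555-0100                           ]
  Region:     [EU                                ▼]
  Name:       [                                   ]
                                                   
                                                   
                                                   
                                                   
                                                   
                                                   
                                                   
                                                   
                                                   


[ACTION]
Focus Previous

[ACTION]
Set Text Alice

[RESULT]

  Status:     [Inactive                          ▼]
  Address:    [user@example.com                   ]
  Email:      [                                   ]
  Active:     [ ]                                  
  Phone:      [555-0100                           ]
  Region:     [EU                                ▼]
> Name:       [Alice                              ]
                                                   
                                                   
                                                   
                                                   
                                                   
                                                   
                                                   
                                                   
                                                   


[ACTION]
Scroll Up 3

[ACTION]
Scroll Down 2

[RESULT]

  Email:      [                                   ]
  Active:     [ ]                                  
  Phone:      [555-0100                           ]
  Region:     [EU                                ▼]
> Name:       [Alice                              ]
                                                   
                                                   
                                                   
                                                   
                                                   
                                                   
                                                   
                                                   
                                                   
                                                   
                                                   


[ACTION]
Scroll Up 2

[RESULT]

  Status:     [Inactive                          ▼]
  Address:    [user@example.com                   ]
  Email:      [                                   ]
  Active:     [ ]                                  
  Phone:      [555-0100                           ]
  Region:     [EU                                ▼]
> Name:       [Alice                              ]
                                                   
                                                   
                                                   
                                                   
                                                   
                                                   
                                                   
                                                   
                                                   


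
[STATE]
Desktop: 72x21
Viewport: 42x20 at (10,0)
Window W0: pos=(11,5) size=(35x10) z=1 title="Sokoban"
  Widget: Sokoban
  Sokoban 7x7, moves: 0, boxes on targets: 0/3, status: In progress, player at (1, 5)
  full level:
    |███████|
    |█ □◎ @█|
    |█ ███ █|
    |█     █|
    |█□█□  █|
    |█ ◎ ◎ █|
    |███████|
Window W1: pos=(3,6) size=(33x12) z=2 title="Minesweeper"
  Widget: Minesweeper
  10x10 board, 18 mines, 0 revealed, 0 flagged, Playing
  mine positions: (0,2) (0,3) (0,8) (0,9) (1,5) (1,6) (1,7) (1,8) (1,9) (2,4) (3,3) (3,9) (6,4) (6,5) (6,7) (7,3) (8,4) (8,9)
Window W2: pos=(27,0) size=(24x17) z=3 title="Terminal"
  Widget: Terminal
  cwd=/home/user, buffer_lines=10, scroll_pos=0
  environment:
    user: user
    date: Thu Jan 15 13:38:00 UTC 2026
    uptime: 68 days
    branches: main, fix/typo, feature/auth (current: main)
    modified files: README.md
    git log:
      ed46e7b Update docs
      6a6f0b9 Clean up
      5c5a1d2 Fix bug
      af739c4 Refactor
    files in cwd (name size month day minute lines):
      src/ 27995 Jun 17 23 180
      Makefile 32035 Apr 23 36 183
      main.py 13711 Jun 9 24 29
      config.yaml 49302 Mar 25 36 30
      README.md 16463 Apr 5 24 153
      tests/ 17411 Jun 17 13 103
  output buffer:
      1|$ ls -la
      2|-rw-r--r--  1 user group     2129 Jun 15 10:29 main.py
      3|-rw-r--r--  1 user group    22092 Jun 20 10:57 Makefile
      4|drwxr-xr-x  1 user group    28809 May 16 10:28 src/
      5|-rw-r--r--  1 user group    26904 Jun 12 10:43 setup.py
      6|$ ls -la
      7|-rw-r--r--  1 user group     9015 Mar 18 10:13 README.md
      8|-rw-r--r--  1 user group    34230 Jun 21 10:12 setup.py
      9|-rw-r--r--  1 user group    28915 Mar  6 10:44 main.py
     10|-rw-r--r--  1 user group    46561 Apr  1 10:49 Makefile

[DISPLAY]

                 ┏━━━━━━━━━━━━━━━━━━━━━━┓ 
                 ┃ Terminal             ┃ 
                 ┠──────────────────────┨ 
                 ┃$ ls -la              ┃ 
                 ┃-rw-r--r--  1 user gro┃ 
 ┏━━━━━━━━━━━━━━━┃-rw-r--r--  1 user gro┃ 
━━━━━━━━━━━━━━━━━┃drwxr-xr-x  1 user gro┃ 
weeper           ┃-rw-r--r--  1 user gro┃ 
─────────────────┃$ ls -la              ┃ 
■■■■             ┃-rw-r--r--  1 user gro┃ 
■■■■             ┃-rw-r--r--  1 user gro┃ 
■■■■             ┃-rw-r--r--  1 user gro┃ 
■■■■             ┃-rw-r--r--  1 user gro┃ 
■■■■             ┃$ █                   ┃ 
■■■■             ┃                      ┃ 
■■■■             ┃                      ┃ 
■■■■             ┗━━━━━━━━━━━━━━━━━━━━━━┛ 
━━━━━━━━━━━━━━━━━━━━━━━━━┛                
                                          
                                          


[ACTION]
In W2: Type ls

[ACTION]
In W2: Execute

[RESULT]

                 ┏━━━━━━━━━━━━━━━━━━━━━━┓ 
                 ┃ Terminal             ┃ 
                 ┠──────────────────────┨ 
                 ┃$ ls -la              ┃ 
                 ┃-rw-r--r--  1 user gro┃ 
 ┏━━━━━━━━━━━━━━━┃-rw-r--r--  1 user gro┃ 
━━━━━━━━━━━━━━━━━┃drwxr-xr-x  1 user gro┃ 
weeper           ┃-rw-r--r--  1 user gro┃ 
─────────────────┃$ ls -la              ┃ 
■■■■             ┃-rw-r--r--  1 user gro┃ 
■■■■             ┃-rw-r--r--  1 user gro┃ 
■■■■             ┃-rw-r--r--  1 user gro┃ 
■■■■             ┃-rw-r--r--  1 user gro┃ 
■■■■             ┃$ ls                  ┃ 
■■■■             ┃src/  Makefile  main.p┃ 
■■■■             ┃$ █                   ┃ 
■■■■             ┗━━━━━━━━━━━━━━━━━━━━━━┛ 
━━━━━━━━━━━━━━━━━━━━━━━━━┛                
                                          
                                          


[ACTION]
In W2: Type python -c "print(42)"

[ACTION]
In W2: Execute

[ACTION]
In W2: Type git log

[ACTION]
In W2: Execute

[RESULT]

                 ┏━━━━━━━━━━━━━━━━━━━━━━┓ 
                 ┃ Terminal             ┃ 
                 ┠──────────────────────┨ 
                 ┃-rw-r--r--  1 user gro┃ 
                 ┃-rw-r--r--  1 user gro┃ 
 ┏━━━━━━━━━━━━━━━┃-rw-r--r--  1 user gro┃ 
━━━━━━━━━━━━━━━━━┃$ ls                  ┃ 
weeper           ┃src/  Makefile  main.p┃ 
─────────────────┃$ python -c "print(42)┃ 
■■■■             ┃42                    ┃ 
■■■■             ┃$ git log             ┃ 
■■■■             ┃ed46e7b Update docs   ┃ 
■■■■             ┃6a6f0b9 Clean up      ┃ 
■■■■             ┃5c5a1d2 Fix bug       ┃ 
■■■■             ┃af739c4 Refactor      ┃ 
■■■■             ┃$ █                   ┃ 
■■■■             ┗━━━━━━━━━━━━━━━━━━━━━━┛ 
━━━━━━━━━━━━━━━━━━━━━━━━━┛                
                                          
                                          


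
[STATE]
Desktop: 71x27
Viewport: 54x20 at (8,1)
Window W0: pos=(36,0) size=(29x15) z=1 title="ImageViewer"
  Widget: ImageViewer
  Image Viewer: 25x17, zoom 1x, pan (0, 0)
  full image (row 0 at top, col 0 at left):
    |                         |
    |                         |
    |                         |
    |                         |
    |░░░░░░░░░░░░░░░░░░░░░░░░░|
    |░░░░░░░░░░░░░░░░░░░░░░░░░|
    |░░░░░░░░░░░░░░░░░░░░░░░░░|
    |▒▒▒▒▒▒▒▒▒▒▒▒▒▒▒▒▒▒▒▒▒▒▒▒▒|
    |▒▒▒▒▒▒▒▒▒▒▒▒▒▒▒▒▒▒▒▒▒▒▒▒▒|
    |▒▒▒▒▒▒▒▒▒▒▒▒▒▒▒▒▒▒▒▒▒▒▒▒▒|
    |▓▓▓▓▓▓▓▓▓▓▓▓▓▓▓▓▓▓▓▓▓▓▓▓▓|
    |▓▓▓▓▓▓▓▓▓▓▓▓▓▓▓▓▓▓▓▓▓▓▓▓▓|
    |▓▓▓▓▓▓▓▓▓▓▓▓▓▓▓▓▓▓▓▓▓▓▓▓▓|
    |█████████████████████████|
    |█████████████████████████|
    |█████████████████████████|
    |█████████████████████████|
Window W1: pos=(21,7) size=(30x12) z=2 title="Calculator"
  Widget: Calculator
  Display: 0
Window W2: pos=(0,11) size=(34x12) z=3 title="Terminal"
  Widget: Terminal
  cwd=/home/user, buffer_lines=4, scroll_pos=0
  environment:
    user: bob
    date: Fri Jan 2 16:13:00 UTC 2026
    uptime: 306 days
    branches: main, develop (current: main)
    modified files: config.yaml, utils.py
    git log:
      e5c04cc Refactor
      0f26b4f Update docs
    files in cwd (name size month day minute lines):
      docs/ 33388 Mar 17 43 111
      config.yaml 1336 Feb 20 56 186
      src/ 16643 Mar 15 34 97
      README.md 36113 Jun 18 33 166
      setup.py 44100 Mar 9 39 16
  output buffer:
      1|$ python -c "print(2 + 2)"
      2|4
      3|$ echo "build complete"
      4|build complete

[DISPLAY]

                            ┃ ImageViewer             
                            ┠─────────────────────────
                            ┃                         
                            ┃                         
                            ┃                         
                            ┃                         
             ┏━━━━━━━━━━━━━━━━━━━━━━━━━━━━┓░░░░░░░░░░░
             ┃ Calculator                 ┃░░░░░░░░░░░
             ┠────────────────────────────┨░░░░░░░░░░░
             ┃                           0┃▒▒▒▒▒▒▒▒▒▒▒
━━━━━━━━━━━━━━━━━━━━━━━━━┓┬───┐           ┃▒▒▒▒▒▒▒▒▒▒▒
al                       ┃│ ÷ │           ┃▒▒▒▒▒▒▒▒▒▒▒
─────────────────────────┨┼───┤           ┃▓▓▓▓▓▓▓▓▓▓▓
n -c "print(2 + 2)"      ┃│ × │           ┃━━━━━━━━━━━
                         ┃┼───┤           ┃           
"build complete"         ┃│ - │           ┃           
omplete                  ┃┴───┘           ┃           
                         ┃━━━━━━━━━━━━━━━━┛           
                         ┃                            
                         ┃                            


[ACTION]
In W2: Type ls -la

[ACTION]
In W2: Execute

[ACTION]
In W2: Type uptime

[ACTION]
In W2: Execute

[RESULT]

                            ┃ ImageViewer             
                            ┠─────────────────────────
                            ┃                         
                            ┃                         
                            ┃                         
                            ┃                         
             ┏━━━━━━━━━━━━━━━━━━━━━━━━━━━━┓░░░░░░░░░░░
             ┃ Calculator                 ┃░░░░░░░░░░░
             ┠────────────────────────────┨░░░░░░░░░░░
             ┃                           0┃▒▒▒▒▒▒▒▒▒▒▒
━━━━━━━━━━━━━━━━━━━━━━━━━┓┬───┐           ┃▒▒▒▒▒▒▒▒▒▒▒
al                       ┃│ ÷ │           ┃▒▒▒▒▒▒▒▒▒▒▒
─────────────────────────┨┼───┤           ┃▓▓▓▓▓▓▓▓▓▓▓
r-x  1 bob group    33388┃│ × │           ┃━━━━━━━━━━━
r--  1 bob group     1336┃┼───┤           ┃           
r-x  1 bob group    16643┃│ - │           ┃           
r--  1 bob group    36113┃┴───┘           ┃           
r--  1 bob group    44100┃━━━━━━━━━━━━━━━━┛           
e                        ┃                            
 up 306 days             ┃                            


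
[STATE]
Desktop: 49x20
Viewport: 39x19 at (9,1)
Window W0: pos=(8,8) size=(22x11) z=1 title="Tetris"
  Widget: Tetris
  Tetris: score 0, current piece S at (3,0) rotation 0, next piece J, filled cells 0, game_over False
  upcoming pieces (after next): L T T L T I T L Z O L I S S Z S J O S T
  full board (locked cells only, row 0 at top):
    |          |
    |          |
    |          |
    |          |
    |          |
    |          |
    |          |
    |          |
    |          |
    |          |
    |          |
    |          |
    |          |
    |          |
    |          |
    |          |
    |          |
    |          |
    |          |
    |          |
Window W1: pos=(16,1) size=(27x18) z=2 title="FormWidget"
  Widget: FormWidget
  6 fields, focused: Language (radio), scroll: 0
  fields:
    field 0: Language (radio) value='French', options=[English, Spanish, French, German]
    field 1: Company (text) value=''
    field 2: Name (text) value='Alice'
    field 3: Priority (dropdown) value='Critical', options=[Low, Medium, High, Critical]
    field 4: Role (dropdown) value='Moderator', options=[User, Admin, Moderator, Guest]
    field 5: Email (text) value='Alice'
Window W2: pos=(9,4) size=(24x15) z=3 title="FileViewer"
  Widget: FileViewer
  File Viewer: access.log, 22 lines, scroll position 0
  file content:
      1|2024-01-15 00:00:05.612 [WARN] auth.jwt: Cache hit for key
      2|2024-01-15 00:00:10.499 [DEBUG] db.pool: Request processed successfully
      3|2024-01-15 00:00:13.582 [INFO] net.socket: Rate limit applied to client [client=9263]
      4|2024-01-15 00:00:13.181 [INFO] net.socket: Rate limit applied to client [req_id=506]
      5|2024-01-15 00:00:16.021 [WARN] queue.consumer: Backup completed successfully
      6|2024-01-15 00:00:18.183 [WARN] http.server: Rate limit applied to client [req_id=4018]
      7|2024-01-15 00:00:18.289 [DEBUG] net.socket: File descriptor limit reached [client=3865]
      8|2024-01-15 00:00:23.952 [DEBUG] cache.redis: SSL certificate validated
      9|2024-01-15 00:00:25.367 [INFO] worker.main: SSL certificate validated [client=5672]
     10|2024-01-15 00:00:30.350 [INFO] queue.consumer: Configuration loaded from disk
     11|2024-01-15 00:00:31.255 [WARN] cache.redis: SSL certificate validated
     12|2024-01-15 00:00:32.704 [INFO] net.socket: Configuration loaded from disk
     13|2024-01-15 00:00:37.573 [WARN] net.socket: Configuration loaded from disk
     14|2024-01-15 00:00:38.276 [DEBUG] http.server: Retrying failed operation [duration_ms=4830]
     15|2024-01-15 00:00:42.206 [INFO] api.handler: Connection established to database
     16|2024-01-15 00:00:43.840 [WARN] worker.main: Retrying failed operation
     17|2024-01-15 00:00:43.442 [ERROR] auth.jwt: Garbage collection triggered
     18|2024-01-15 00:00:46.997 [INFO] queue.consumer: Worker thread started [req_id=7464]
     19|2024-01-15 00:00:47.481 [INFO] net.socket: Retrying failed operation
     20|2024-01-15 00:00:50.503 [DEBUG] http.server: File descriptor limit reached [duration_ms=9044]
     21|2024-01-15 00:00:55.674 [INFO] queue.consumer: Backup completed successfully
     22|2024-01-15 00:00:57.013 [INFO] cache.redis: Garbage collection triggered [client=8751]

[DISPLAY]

       ┏━━━━━━━━━━━━━━━━━━━━━━━━━┓     
       ┃ FormWidget              ┃     
       ┠─────────────────────────┨     
┏━━━━━━━━━━━━━━━━━━━━━━┓) English┃     
┃ FileViewer           ┃        ]┃     
┠──────────────────────┨lice    ]┃     
┃2024-01-15 00:00:05.6▲┃ritical▼]┃     
┃2024-01-15 00:00:10.4█┃oderato▼]┃     
┃2024-01-15 00:00:13.5░┃lice    ]┃     
┃2024-01-15 00:00:13.1░┃         ┃     
┃2024-01-15 00:00:16.0░┃         ┃     
┃2024-01-15 00:00:18.1░┃         ┃     
┃2024-01-15 00:00:18.2░┃         ┃     
┃2024-01-15 00:00:23.9░┃         ┃     
┃2024-01-15 00:00:25.3░┃         ┃     
┃2024-01-15 00:00:30.3░┃         ┃     
┃2024-01-15 00:00:31.2▼┃         ┃     
┗━━━━━━━━━━━━━━━━━━━━━━┛━━━━━━━━━┛     
                                       


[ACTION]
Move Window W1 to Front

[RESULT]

       ┏━━━━━━━━━━━━━━━━━━━━━━━━━┓     
       ┃ FormWidget              ┃     
       ┠─────────────────────────┨     
┏━━━━━━┃> Language:   ( ) English┃     
┃ FileV┃  Company:    [         ]┃     
┠──────┃  Name:       [Alice    ]┃     
┃2024-0┃  Priority:   [Critical▼]┃     
┃2024-0┃  Role:       [Moderato▼]┃     
┃2024-0┃  Email:      [Alice    ]┃     
┃2024-0┃                         ┃     
┃2024-0┃                         ┃     
┃2024-0┃                         ┃     
┃2024-0┃                         ┃     
┃2024-0┃                         ┃     
┃2024-0┃                         ┃     
┃2024-0┃                         ┃     
┃2024-0┃                         ┃     
┗━━━━━━┗━━━━━━━━━━━━━━━━━━━━━━━━━┛     
                                       


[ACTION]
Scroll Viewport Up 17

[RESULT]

                                       
       ┏━━━━━━━━━━━━━━━━━━━━━━━━━┓     
       ┃ FormWidget              ┃     
       ┠─────────────────────────┨     
┏━━━━━━┃> Language:   ( ) English┃     
┃ FileV┃  Company:    [         ]┃     
┠──────┃  Name:       [Alice    ]┃     
┃2024-0┃  Priority:   [Critical▼]┃     
┃2024-0┃  Role:       [Moderato▼]┃     
┃2024-0┃  Email:      [Alice    ]┃     
┃2024-0┃                         ┃     
┃2024-0┃                         ┃     
┃2024-0┃                         ┃     
┃2024-0┃                         ┃     
┃2024-0┃                         ┃     
┃2024-0┃                         ┃     
┃2024-0┃                         ┃     
┃2024-0┃                         ┃     
┗━━━━━━┗━━━━━━━━━━━━━━━━━━━━━━━━━┛     


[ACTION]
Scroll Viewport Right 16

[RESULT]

                                       
      ┏━━━━━━━━━━━━━━━━━━━━━━━━━┓      
      ┃ FormWidget              ┃      
      ┠─────────────────────────┨      
━━━━━━┃> Language:   ( ) English┃      
 FileV┃  Company:    [         ]┃      
──────┃  Name:       [Alice    ]┃      
2024-0┃  Priority:   [Critical▼]┃      
2024-0┃  Role:       [Moderato▼]┃      
2024-0┃  Email:      [Alice    ]┃      
2024-0┃                         ┃      
2024-0┃                         ┃      
2024-0┃                         ┃      
2024-0┃                         ┃      
2024-0┃                         ┃      
2024-0┃                         ┃      
2024-0┃                         ┃      
2024-0┃                         ┃      
━━━━━━┗━━━━━━━━━━━━━━━━━━━━━━━━━┛      


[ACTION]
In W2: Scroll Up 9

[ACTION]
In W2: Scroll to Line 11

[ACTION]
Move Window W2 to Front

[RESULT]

                                       
      ┏━━━━━━━━━━━━━━━━━━━━━━━━━┓      
      ┃ FormWidget              ┃      
      ┠─────────────────────────┨      
━━━━━━━━━━━━━━━━━━━━━━┓) English┃      
 FileViewer           ┃        ]┃      
──────────────────────┨lice    ]┃      
2024-01-15 00:00:31.2▲┃ritical▼]┃      
2024-01-15 00:00:32.7░┃oderato▼]┃      
2024-01-15 00:00:37.5░┃lice    ]┃      
2024-01-15 00:00:38.2░┃         ┃      
2024-01-15 00:00:42.2░┃         ┃      
2024-01-15 00:00:43.8░┃         ┃      
2024-01-15 00:00:43.4░┃         ┃      
2024-01-15 00:00:46.9░┃         ┃      
2024-01-15 00:00:47.4░┃         ┃      
2024-01-15 00:00:50.5█┃         ┃      
2024-01-15 00:00:55.6▼┃         ┃      
━━━━━━━━━━━━━━━━━━━━━━┛━━━━━━━━━┛      
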